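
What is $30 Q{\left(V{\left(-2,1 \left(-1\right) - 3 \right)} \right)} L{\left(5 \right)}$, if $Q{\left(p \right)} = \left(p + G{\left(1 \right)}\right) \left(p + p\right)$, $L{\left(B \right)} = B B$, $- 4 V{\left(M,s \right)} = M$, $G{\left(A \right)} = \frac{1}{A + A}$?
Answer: $750$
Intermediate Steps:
$G{\left(A \right)} = \frac{1}{2 A}$
$V{\left(M,s \right)} = - \frac{M}{4}$
$L{\left(B \right)} = B^{2}$
$Q{\left(p \right)} = 2 p \left(\frac{1}{2} + p\right)$ ($Q{\left(p \right)} = \left(p + \frac{1}{2 \cdot 1}\right) \left(p + p\right) = \left(p + \frac{1}{2} \cdot 1\right) 2 p = \left(p + \frac{1}{2}\right) 2 p = \left(\frac{1}{2} + p\right) 2 p = 2 p \left(\frac{1}{2} + p\right)$)
$30 Q{\left(V{\left(-2,1 \left(-1\right) - 3 \right)} \right)} L{\left(5 \right)} = 30 \left(- \frac{1}{4}\right) \left(-2\right) \left(1 + 2 \left(\left(- \frac{1}{4}\right) \left(-2\right)\right)\right) 5^{2} = 30 \frac{1 + 2 \cdot \frac{1}{2}}{2} \cdot 25 = 30 \frac{1 + 1}{2} \cdot 25 = 30 \cdot \frac{1}{2} \cdot 2 \cdot 25 = 30 \cdot 1 \cdot 25 = 30 \cdot 25 = 750$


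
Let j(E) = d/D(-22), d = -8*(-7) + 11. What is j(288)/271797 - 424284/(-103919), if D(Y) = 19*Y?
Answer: 48203384506891/11806356681174 ≈ 4.0828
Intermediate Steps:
d = 67 (d = 56 + 11 = 67)
j(E) = -67/418 (j(E) = 67/((19*(-22))) = 67/(-418) = 67*(-1/418) = -67/418)
j(288)/271797 - 424284/(-103919) = -67/418/271797 - 424284/(-103919) = -67/418*1/271797 - 424284*(-1/103919) = -67/113611146 + 424284/103919 = 48203384506891/11806356681174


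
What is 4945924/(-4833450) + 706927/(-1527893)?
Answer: -5486869483141/3692497210425 ≈ -1.4860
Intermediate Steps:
4945924/(-4833450) + 706927/(-1527893) = 4945924*(-1/4833450) + 706927*(-1/1527893) = -2472962/2416725 - 706927/1527893 = -5486869483141/3692497210425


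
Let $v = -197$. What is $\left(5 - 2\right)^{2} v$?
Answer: $-1773$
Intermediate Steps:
$\left(5 - 2\right)^{2} v = \left(5 - 2\right)^{2} \left(-197\right) = 3^{2} \left(-197\right) = 9 \left(-197\right) = -1773$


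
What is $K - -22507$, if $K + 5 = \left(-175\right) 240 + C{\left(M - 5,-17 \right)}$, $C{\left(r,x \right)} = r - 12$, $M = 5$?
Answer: $-19510$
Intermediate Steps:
$C{\left(r,x \right)} = -12 + r$
$K = -42017$ ($K = -5 + \left(\left(-175\right) 240 + \left(-12 + \left(5 - 5\right)\right)\right) = -5 + \left(-42000 + \left(-12 + 0\right)\right) = -5 - 42012 = -42017$)
$K - -22507 = -42017 - -22507 = -42017 + 22507 = -19510$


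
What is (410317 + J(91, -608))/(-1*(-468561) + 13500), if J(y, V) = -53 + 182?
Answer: 410446/482061 ≈ 0.85144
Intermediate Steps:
J(y, V) = 129
(410317 + J(91, -608))/(-1*(-468561) + 13500) = (410317 + 129)/(-1*(-468561) + 13500) = 410446/(468561 + 13500) = 410446/482061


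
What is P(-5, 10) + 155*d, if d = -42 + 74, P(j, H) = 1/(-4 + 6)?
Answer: 9921/2 ≈ 4960.5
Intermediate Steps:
P(j, H) = ½ (P(j, H) = 1/2 = ½)
d = 32
P(-5, 10) + 155*d = ½ + 155*32 = ½ + 4960 = 9921/2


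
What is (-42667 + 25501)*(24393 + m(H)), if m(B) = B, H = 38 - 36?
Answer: -418764570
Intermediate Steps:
H = 2
(-42667 + 25501)*(24393 + m(H)) = (-42667 + 25501)*(24393 + 2) = -17166*24395 = -418764570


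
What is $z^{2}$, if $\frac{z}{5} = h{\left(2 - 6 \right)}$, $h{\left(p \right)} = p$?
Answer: $400$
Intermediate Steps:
$z = -20$ ($z = 5 \left(2 - 6\right) = 5 \left(-4\right) = -20$)
$z^{2} = \left(-20\right)^{2} = 400$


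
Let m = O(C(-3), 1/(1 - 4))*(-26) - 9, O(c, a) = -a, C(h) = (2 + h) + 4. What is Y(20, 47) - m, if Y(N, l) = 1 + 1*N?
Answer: 116/3 ≈ 38.667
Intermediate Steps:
C(h) = 6 + h
Y(N, l) = 1 + N
m = -53/3 (m = -1/(1 - 4)*(-26) - 9 = -1/(-3)*(-26) - 9 = -1*(-1/3)*(-26) - 9 = (1/3)*(-26) - 9 = -26/3 - 9 = -53/3 ≈ -17.667)
Y(20, 47) - m = (1 + 20) - 1*(-53/3) = 21 + 53/3 = 116/3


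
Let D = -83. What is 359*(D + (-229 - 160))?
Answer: -169448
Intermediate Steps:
359*(D + (-229 - 160)) = 359*(-83 + (-229 - 160)) = 359*(-83 - 389) = 359*(-472) = -169448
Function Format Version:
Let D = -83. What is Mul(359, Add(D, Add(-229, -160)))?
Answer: -169448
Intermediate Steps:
Mul(359, Add(D, Add(-229, -160))) = Mul(359, Add(-83, Add(-229, -160))) = Mul(359, Add(-83, -389)) = Mul(359, -472) = -169448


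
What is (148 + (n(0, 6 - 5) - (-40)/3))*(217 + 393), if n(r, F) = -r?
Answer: 295240/3 ≈ 98413.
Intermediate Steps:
(148 + (n(0, 6 - 5) - (-40)/3))*(217 + 393) = (148 + (-1*0 - (-40)/3))*(217 + 393) = (148 + (0 - (-40)/3))*610 = (148 + (0 - 4*(-10/3)))*610 = (148 + (0 + 40/3))*610 = (148 + 40/3)*610 = (484/3)*610 = 295240/3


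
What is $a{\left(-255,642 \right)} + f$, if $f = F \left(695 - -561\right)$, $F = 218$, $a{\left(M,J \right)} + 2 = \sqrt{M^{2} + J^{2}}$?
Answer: $273806 + 3 \sqrt{53021} \approx 2.745 \cdot 10^{5}$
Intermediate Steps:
$a{\left(M,J \right)} = -2 + \sqrt{J^{2} + M^{2}}$ ($a{\left(M,J \right)} = -2 + \sqrt{M^{2} + J^{2}} = -2 + \sqrt{J^{2} + M^{2}}$)
$f = 273808$ ($f = 218 \left(695 - -561\right) = 218 \left(695 + 561\right) = 218 \cdot 1256 = 273808$)
$a{\left(-255,642 \right)} + f = \left(-2 + \sqrt{642^{2} + \left(-255\right)^{2}}\right) + 273808 = \left(-2 + \sqrt{412164 + 65025}\right) + 273808 = \left(-2 + \sqrt{477189}\right) + 273808 = \left(-2 + 3 \sqrt{53021}\right) + 273808 = 273806 + 3 \sqrt{53021}$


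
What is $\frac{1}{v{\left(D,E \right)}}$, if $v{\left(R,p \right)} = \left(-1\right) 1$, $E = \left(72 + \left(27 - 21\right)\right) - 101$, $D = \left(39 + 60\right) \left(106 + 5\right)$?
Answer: $-1$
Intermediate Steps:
$D = 10989$ ($D = 99 \cdot 111 = 10989$)
$E = -23$ ($E = \left(72 + 6\right) - 101 = 78 - 101 = -23$)
$v{\left(R,p \right)} = -1$
$\frac{1}{v{\left(D,E \right)}} = \frac{1}{-1} = -1$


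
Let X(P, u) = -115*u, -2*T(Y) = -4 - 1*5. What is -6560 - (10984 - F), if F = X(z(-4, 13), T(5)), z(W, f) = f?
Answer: -36123/2 ≈ -18062.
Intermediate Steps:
T(Y) = 9/2 (T(Y) = -(-4 - 1*5)/2 = -(-4 - 5)/2 = -½*(-9) = 9/2)
F = -1035/2 (F = -115*9/2 = -1035/2 ≈ -517.50)
-6560 - (10984 - F) = -6560 - (10984 - 1*(-1035/2)) = -6560 - (10984 + 1035/2) = -6560 - 1*23003/2 = -6560 - 23003/2 = -36123/2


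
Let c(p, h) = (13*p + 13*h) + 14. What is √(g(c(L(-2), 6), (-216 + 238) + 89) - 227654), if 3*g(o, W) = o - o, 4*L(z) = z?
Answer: 7*I*√4646 ≈ 477.13*I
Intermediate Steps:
L(z) = z/4
c(p, h) = 14 + 13*h + 13*p (c(p, h) = (13*h + 13*p) + 14 = 14 + 13*h + 13*p)
g(o, W) = 0 (g(o, W) = (o - o)/3 = (⅓)*0 = 0)
√(g(c(L(-2), 6), (-216 + 238) + 89) - 227654) = √(0 - 227654) = √(-227654) = 7*I*√4646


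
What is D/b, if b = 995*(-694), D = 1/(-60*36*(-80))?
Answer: -1/119323584000 ≈ -8.3806e-12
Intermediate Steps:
D = 1/172800 (D = 1/(-2160*(-80)) = 1/172800 ≈ 5.7870e-6)
b = -690530
D/b = (1/172800)/(-690530) = (1/172800)*(-1/690530) = -1/119323584000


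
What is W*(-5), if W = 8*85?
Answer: -3400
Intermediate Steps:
W = 680
W*(-5) = 680*(-5) = -3400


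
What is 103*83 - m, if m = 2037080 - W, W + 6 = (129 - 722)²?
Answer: -1676888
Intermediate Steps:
W = 351643 (W = -6 + (129 - 722)² = -6 + (-593)² = -6 + 351649 = 351643)
m = 1685437 (m = 2037080 - 1*351643 = 2037080 - 351643 = 1685437)
103*83 - m = 103*83 - 1*1685437 = 8549 - 1685437 = -1676888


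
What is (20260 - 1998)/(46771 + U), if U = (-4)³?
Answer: 18262/46707 ≈ 0.39099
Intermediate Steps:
U = -64
(20260 - 1998)/(46771 + U) = (20260 - 1998)/(46771 - 64) = 18262/46707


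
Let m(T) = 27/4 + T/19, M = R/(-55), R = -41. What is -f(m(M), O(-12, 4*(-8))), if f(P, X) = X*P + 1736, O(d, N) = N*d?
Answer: -4538504/1045 ≈ -4343.1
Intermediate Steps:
M = 41/55 (M = -41/(-55) = -41*(-1/55) = 41/55 ≈ 0.74545)
m(T) = 27/4 + T/19 (m(T) = 27*(1/4) + T*(1/19) = 27/4 + T/19)
f(P, X) = 1736 + P*X (f(P, X) = P*X + 1736 = 1736 + P*X)
-f(m(M), O(-12, 4*(-8))) = -(1736 + (27/4 + (1/19)*(41/55))*((4*(-8))*(-12))) = -(1736 + (27/4 + 41/1045)*(-32*(-12))) = -(1736 + (28379/4180)*384) = -(1736 + 2724384/1045) = -1*4538504/1045 = -4538504/1045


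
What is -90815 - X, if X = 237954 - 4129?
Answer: -324640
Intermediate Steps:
X = 233825
-90815 - X = -90815 - 1*233825 = -90815 - 233825 = -324640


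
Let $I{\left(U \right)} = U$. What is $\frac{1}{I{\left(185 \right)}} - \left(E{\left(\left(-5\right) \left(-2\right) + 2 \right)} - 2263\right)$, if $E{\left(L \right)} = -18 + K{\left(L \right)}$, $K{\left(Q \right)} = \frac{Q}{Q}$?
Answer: $\frac{421801}{185} \approx 2280.0$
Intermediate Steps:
$K{\left(Q \right)} = 1$
$E{\left(L \right)} = -17$ ($E{\left(L \right)} = -18 + 1 = -17$)
$\frac{1}{I{\left(185 \right)}} - \left(E{\left(\left(-5\right) \left(-2\right) + 2 \right)} - 2263\right) = \frac{1}{185} - \left(-17 - 2263\right) = \frac{1}{185} - -2280 = \frac{1}{185} + 2280 = \frac{421801}{185}$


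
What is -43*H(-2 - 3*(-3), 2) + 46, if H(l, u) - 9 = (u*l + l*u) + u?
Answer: -1631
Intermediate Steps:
H(l, u) = 9 + u + 2*l*u (H(l, u) = 9 + ((u*l + l*u) + u) = 9 + ((l*u + l*u) + u) = 9 + (2*l*u + u) = 9 + (u + 2*l*u) = 9 + u + 2*l*u)
-43*H(-2 - 3*(-3), 2) + 46 = -43*(9 + 2 + 2*(-2 - 3*(-3))*2) + 46 = -43*(9 + 2 + 2*(-2 + 9)*2) + 46 = -43*(9 + 2 + 2*7*2) + 46 = -43*(9 + 2 + 28) + 46 = -43*39 + 46 = -1677 + 46 = -1631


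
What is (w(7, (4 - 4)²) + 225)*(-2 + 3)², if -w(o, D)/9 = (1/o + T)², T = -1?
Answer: 10701/49 ≈ 218.39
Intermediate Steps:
w(o, D) = -9*(-1 + 1/o)² (w(o, D) = -9*(1/o - 1)² = -9*(-1 + 1/o)²)
(w(7, (4 - 4)²) + 225)*(-2 + 3)² = (-9*(-1 + 7)²/7² + 225)*(-2 + 3)² = (-9*1/49*6² + 225)*1² = (-9*1/49*36 + 225)*1 = (-324/49 + 225)*1 = (10701/49)*1 = 10701/49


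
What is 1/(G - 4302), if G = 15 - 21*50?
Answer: -1/5337 ≈ -0.00018737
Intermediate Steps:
G = -1035 (G = 15 - 1050 = -1035)
1/(G - 4302) = 1/(-1035 - 4302) = 1/(-5337) = -1/5337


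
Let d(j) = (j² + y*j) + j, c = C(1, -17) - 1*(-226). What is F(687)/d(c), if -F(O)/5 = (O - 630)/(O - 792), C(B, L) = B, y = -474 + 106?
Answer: -19/222460 ≈ -8.5409e-5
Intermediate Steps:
y = -368
F(O) = -5*(-630 + O)/(-792 + O) (F(O) = -5*(O - 630)/(O - 792) = -5*(-630 + O)/(-792 + O))
c = 227 (c = 1 - 1*(-226) = 1 + 226 = 227)
d(j) = j² - 367*j (d(j) = (j² - 368*j) + j = j² - 367*j)
F(687)/d(c) = (5*(630 - 1*687)/(-792 + 687))/((227*(-367 + 227))) = (5*(630 - 687)/(-105))/((227*(-140))) = (5*(-1/105)*(-57))/(-31780) = (19/7)*(-1/31780) = -19/222460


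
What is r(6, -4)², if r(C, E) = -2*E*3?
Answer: 576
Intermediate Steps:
r(C, E) = -6*E
r(6, -4)² = (-6*(-4))² = 24² = 576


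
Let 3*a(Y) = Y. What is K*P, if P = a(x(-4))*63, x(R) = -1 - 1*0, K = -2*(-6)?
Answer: -252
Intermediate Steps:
K = 12
x(R) = -1 (x(R) = -1 + 0 = -1)
a(Y) = Y/3
P = -21 (P = ((⅓)*(-1))*63 = -⅓*63 = -21)
K*P = 12*(-21) = -252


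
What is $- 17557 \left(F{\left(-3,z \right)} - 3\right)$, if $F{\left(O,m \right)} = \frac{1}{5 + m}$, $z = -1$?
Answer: $\frac{193127}{4} \approx 48282.0$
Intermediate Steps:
$- 17557 \left(F{\left(-3,z \right)} - 3\right) = - 17557 \left(\frac{1}{5 - 1} - 3\right) = - 17557 \left(\frac{1}{4} - 3\right) = \left(-17557\right) \left(- \frac{11}{4}\right) = \frac{193127}{4}$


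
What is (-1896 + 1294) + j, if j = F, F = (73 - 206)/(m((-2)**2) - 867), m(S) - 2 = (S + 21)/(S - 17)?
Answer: -968973/1610 ≈ -601.85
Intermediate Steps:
m(S) = 2 + (21 + S)/(-17 + S) (m(S) = 2 + (S + 21)/(S - 17) = 2 + (21 + S)/(-17 + S))
F = 247/1610 (F = (73 - 206)/((-13 + 3*(-2)**2)/(-17 + (-2)**2) - 867) = -133/((-13 + 3*4)/(-17 + 4) - 867) = -133/((-13 + 12)/(-13) - 867) = -133/(-1/13*(-1) - 867) = -133/(1/13 - 867) = -133/(-11270/13) = -133*(-13/11270) = 247/1610 ≈ 0.15342)
j = 247/1610 ≈ 0.15342
(-1896 + 1294) + j = (-1896 + 1294) + 247/1610 = -602 + 247/1610 = -968973/1610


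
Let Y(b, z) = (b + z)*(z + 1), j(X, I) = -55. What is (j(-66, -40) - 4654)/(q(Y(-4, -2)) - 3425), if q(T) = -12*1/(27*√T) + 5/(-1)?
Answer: 1962452205/1429435346 - 42381*√6/1429435346 ≈ 1.3728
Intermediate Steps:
Y(b, z) = (1 + z)*(b + z) (Y(b, z) = (b + z)*(1 + z) = (1 + z)*(b + z))
q(T) = -5 - 4/(9*√T) (q(T) = -4/(9*√T) + 5*(-1) = -4/(9*√T) - 5 = -5 - 4/(9*√T))
(j(-66, -40) - 4654)/(q(Y(-4, -2)) - 3425) = (-55 - 4654)/((-5 - 4/(9*√(-4 - 2 + (-2)² - 4*(-2)))) - 3425) = -4709/((-5 - 4/(9*√(-4 - 2 + 4 + 8))) - 3425) = -4709/((-5 - 2*√6/27) - 3425) = -4709/(-3430 - 2*√6/27)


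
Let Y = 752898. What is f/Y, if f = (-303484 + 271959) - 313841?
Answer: -57561/125483 ≈ -0.45872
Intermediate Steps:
f = -345366 (f = -31525 - 313841 = -345366)
f/Y = -345366/752898 = -345366*1/752898 = -57561/125483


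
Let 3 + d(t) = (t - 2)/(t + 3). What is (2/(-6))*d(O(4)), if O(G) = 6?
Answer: 23/27 ≈ 0.85185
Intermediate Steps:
d(t) = -3 + (-2 + t)/(3 + t) (d(t) = -3 + (t - 2)/(t + 3) = -3 + (-2 + t)/(3 + t))
(2/(-6))*d(O(4)) = (2/(-6))*((-11 - 2*6)/(3 + 6)) = (-1/6*2)*((-11 - 12)/9) = -(-23)/27 = -1/3*(-23/9) = 23/27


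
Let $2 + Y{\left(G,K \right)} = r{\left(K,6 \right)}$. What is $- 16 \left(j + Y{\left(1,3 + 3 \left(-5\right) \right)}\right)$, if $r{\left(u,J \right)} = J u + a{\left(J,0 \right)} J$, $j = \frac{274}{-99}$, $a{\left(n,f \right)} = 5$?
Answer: $\frac{74080}{99} \approx 748.28$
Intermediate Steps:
$j = - \frac{274}{99}$ ($j = 274 \left(- \frac{1}{99}\right) = - \frac{274}{99} \approx -2.7677$)
$r{\left(u,J \right)} = 5 J + J u$ ($r{\left(u,J \right)} = J u + 5 J = 5 J + J u$)
$Y{\left(G,K \right)} = 28 + 6 K$ ($Y{\left(G,K \right)} = -2 + 6 \left(5 + K\right) = -2 + \left(30 + 6 K\right) = 28 + 6 K$)
$- 16 \left(j + Y{\left(1,3 + 3 \left(-5\right) \right)}\right) = - 16 \left(- \frac{274}{99} + \left(28 + 6 \left(3 + 3 \left(-5\right)\right)\right)\right) = - 16 \left(- \frac{274}{99} + \left(28 + 6 \left(3 - 15\right)\right)\right) = - 16 \left(- \frac{274}{99} + \left(28 + 6 \left(-12\right)\right)\right) = - 16 \left(- \frac{274}{99} + \left(28 - 72\right)\right) = - 16 \left(- \frac{274}{99} - 44\right) = \left(-16\right) \left(- \frac{4630}{99}\right) = \frac{74080}{99}$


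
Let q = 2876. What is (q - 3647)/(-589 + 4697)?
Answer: -771/4108 ≈ -0.18768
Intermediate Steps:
(q - 3647)/(-589 + 4697) = (2876 - 3647)/(-589 + 4697) = -771/4108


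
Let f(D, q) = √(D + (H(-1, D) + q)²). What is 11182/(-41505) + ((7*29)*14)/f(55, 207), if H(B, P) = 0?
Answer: -11182/41505 + 1421*√10726/10726 ≈ 13.451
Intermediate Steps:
f(D, q) = √(D + q²) (f(D, q) = √(D + (0 + q)²) = √(D + q²))
11182/(-41505) + ((7*29)*14)/f(55, 207) = 11182/(-41505) + ((7*29)*14)/(√(55 + 207²)) = 11182*(-1/41505) + (203*14)/(√(55 + 42849)) = -11182/41505 + 2842/(√42904) = -11182/41505 + 2842/((2*√10726)) = -11182/41505 + 2842*(√10726/21452) = -11182/41505 + 1421*√10726/10726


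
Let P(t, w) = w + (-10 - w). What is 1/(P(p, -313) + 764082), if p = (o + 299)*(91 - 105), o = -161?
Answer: 1/764072 ≈ 1.3088e-6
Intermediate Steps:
p = -1932 (p = (-161 + 299)*(91 - 105) = 138*(-14) = -1932)
P(t, w) = -10
1/(P(p, -313) + 764082) = 1/(-10 + 764082) = 1/764072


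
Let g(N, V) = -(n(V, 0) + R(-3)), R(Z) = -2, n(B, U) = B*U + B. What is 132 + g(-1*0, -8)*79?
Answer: 922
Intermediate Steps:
n(B, U) = B + B*U
g(N, V) = 2 - V (g(N, V) = -(V*(1 + 0) - 2) = -(V*1 - 2) = -(V - 2) = -(-2 + V) = 2 - V)
132 + g(-1*0, -8)*79 = 132 + (2 - 1*(-8))*79 = 132 + (2 + 8)*79 = 132 + 10*79 = 132 + 790 = 922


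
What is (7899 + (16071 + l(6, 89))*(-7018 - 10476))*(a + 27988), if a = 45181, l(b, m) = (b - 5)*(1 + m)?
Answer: -20685800790315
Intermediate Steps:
l(b, m) = (1 + m)*(-5 + b) (l(b, m) = (-5 + b)*(1 + m) = (1 + m)*(-5 + b))
(7899 + (16071 + l(6, 89))*(-7018 - 10476))*(a + 27988) = (7899 + (16071 + (-5 + 6 - 5*89 + 6*89))*(-7018 - 10476))*(45181 + 27988) = (7899 + (16071 + (-5 + 6 - 445 + 534))*(-17494))*73169 = (7899 + (16071 + 90)*(-17494))*73169 = (7899 + 16161*(-17494))*73169 = (7899 - 282720534)*73169 = -282712635*73169 = -20685800790315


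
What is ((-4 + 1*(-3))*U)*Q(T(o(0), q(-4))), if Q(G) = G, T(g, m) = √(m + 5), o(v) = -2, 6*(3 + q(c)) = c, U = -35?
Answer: 490*√3/3 ≈ 282.90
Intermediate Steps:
q(c) = -3 + c/6
T(g, m) = √(5 + m)
((-4 + 1*(-3))*U)*Q(T(o(0), q(-4))) = ((-4 + 1*(-3))*(-35))*√(5 + (-3 + (⅙)*(-4))) = ((-4 - 3)*(-35))*√(5 + (-3 - ⅔)) = (-7*(-35))*√(5 - 11/3) = 245*√(4/3) = 245*(2*√3/3) = 490*√3/3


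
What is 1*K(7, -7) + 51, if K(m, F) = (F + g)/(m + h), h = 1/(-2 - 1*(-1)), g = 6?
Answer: 305/6 ≈ 50.833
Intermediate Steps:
h = -1 (h = 1/(-2 + 1) = 1/(-1) = -1)
K(m, F) = (6 + F)/(-1 + m) (K(m, F) = (F + 6)/(m - 1) = (6 + F)/(-1 + m))
1*K(7, -7) + 51 = 1*((6 - 7)/(-1 + 7)) + 51 = 1*(-1/6) + 51 = 1*((⅙)*(-1)) + 51 = 1*(-⅙) + 51 = -⅙ + 51 = 305/6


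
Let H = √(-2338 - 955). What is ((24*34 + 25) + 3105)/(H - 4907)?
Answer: -9681511/12040971 - 1973*I*√3293/12040971 ≈ -0.80405 - 0.0094029*I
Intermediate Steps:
H = I*√3293 (H = √(-3293) = I*√3293 ≈ 57.385*I)
((24*34 + 25) + 3105)/(H - 4907) = ((24*34 + 25) + 3105)/(I*√3293 - 4907) = ((816 + 25) + 3105)/(-4907 + I*√3293) = (841 + 3105)/(-4907 + I*√3293) = 3946/(-4907 + I*√3293)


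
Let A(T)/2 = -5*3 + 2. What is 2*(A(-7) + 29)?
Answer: 6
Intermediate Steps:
A(T) = -26 (A(T) = 2*(-5*3 + 2) = 2*(-15 + 2) = 2*(-13) = -26)
2*(A(-7) + 29) = 2*(-26 + 29) = 2*3 = 6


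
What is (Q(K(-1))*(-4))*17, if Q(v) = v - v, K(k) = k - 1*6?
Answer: 0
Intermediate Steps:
K(k) = -6 + k (K(k) = k - 6 = -6 + k)
Q(v) = 0
(Q(K(-1))*(-4))*17 = (0*(-4))*17 = 0*17 = 0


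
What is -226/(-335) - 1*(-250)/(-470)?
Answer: 2247/15745 ≈ 0.14271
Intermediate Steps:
-226/(-335) - 1*(-250)/(-470) = -226*(-1/335) + 250*(-1/470) = 226/335 - 25/47 = 2247/15745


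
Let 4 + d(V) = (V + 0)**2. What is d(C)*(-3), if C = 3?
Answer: -15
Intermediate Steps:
d(V) = -4 + V**2 (d(V) = -4 + (V + 0)**2 = -4 + V**2)
d(C)*(-3) = (-4 + 3**2)*(-3) = (-4 + 9)*(-3) = 5*(-3) = -15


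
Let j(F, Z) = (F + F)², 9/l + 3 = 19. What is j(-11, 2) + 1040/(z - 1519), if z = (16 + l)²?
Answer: 153955036/318639 ≈ 483.16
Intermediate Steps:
l = 9/16 (l = 9/(-3 + 19) = 9/16 ≈ 0.56250)
z = 70225/256 (z = (16 + 9/16)² = (265/16)² = 70225/256 ≈ 274.32)
j(F, Z) = 4*F² (j(F, Z) = (2*F)² = 4*F²)
j(-11, 2) + 1040/(z - 1519) = 4*(-11)² + 1040/(70225/256 - 1519) = 4*121 + 1040/(-318639/256) = 484 + 1040*(-256/318639) = 484 - 266240/318639 = 153955036/318639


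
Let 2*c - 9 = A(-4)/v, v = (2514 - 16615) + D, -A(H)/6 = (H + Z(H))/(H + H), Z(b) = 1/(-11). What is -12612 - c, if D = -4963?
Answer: -21165844263/1677632 ≈ -12617.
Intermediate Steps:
Z(b) = -1/11
A(H) = -3*(-1/11 + H)/H (A(H) = -6*(H - 1/11)/(H + H) = -6*(-1/11 + H)/(2*H) = -6*(-1/11 + H)*1/(2*H) = -3*(-1/11 + H)/H)
v = -19064 (v = (2514 - 16615) - 4963 = -14101 - 4963 = -19064)
c = 7549479/1677632 (c = 9/2 + ((-3 + (3/11)/(-4))/(-19064))/2 = 9/2 + ((-3 + (3/11)*(-¼))*(-1/19064))/2 = 9/2 + ((-3 - 3/44)*(-1/19064))/2 = 9/2 + (-135/44*(-1/19064))/2 = 9/2 + (½)*(135/838816) = 9/2 + 135/1677632 = 7549479/1677632 ≈ 4.5001)
-12612 - c = -12612 - 1*7549479/1677632 = -12612 - 7549479/1677632 = -21165844263/1677632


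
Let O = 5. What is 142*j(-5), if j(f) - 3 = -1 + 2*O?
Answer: 1704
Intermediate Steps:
j(f) = 12 (j(f) = 3 + (-1 + 2*5) = 3 + (-1 + 10) = 3 + 9 = 12)
142*j(-5) = 142*12 = 1704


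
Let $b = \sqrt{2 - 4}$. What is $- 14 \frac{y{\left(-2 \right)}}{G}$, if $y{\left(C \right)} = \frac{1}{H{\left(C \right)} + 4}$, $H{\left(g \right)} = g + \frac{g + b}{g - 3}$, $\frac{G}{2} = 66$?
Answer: $- \frac{35}{803} - \frac{35 i \sqrt{2}}{9636} \approx -0.043587 - 0.0051367 i$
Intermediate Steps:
$G = 132$ ($G = 2 \cdot 66 = 132$)
$b = i \sqrt{2}$ ($b = \sqrt{-2} = i \sqrt{2} \approx 1.4142 i$)
$H{\left(g \right)} = g + \frac{g + i \sqrt{2}}{-3 + g}$ ($H{\left(g \right)} = g + \frac{g + i \sqrt{2}}{g - 3} = g + \frac{g + i \sqrt{2}}{-3 + g}$)
$y{\left(C \right)} = \frac{1}{4 + \frac{C^{2} - 2 C + i \sqrt{2}}{-3 + C}}$ ($y{\left(C \right)} = \frac{1}{\frac{C^{2} - 2 C + i \sqrt{2}}{-3 + C} + 4} = \frac{1}{4 + \frac{C^{2} - 2 C + i \sqrt{2}}{-3 + C}}$)
$- 14 \frac{y{\left(-2 \right)}}{G} = - 14 \frac{\frac{1}{-12 + \left(-2\right)^{2} + 2 \left(-2\right) + i \sqrt{2}} \left(-3 - 2\right)}{132} = - 14 \frac{1}{-12 + 4 - 4 + i \sqrt{2}} \left(-5\right) \frac{1}{132} = - 14 \frac{1}{-12 + i \sqrt{2}} \left(-5\right) \frac{1}{132} = - 14 - \frac{5}{-12 + i \sqrt{2}} \cdot \frac{1}{132} = - 14 \left(- \frac{5}{132 \left(-12 + i \sqrt{2}\right)}\right) = \frac{35}{66 \left(-12 + i \sqrt{2}\right)}$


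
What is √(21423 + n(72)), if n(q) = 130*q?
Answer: √30783 ≈ 175.45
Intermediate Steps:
√(21423 + n(72)) = √(21423 + 130*72) = √(21423 + 9360) = √30783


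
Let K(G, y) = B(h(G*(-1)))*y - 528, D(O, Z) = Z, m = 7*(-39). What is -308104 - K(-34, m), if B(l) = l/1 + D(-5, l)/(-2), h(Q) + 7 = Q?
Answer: -607781/2 ≈ -3.0389e+5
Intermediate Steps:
m = -273
h(Q) = -7 + Q
B(l) = l/2 (B(l) = l/1 + l/(-2) = l*1 + l*(-1/2) = l - l/2 = l/2)
K(G, y) = -528 + y*(-7/2 - G/2) (K(G, y) = ((-7 + G*(-1))/2)*y - 528 = ((-7 - G)/2)*y - 528 = (-7/2 - G/2)*y - 528 = y*(-7/2 - G/2) - 528 = -528 + y*(-7/2 - G/2))
-308104 - K(-34, m) = -308104 - (-528 - 1/2*(-273)*(7 - 34)) = -308104 - (-528 - 1/2*(-273)*(-27)) = -308104 - (-528 - 7371/2) = -308104 - 1*(-8427/2) = -308104 + 8427/2 = -607781/2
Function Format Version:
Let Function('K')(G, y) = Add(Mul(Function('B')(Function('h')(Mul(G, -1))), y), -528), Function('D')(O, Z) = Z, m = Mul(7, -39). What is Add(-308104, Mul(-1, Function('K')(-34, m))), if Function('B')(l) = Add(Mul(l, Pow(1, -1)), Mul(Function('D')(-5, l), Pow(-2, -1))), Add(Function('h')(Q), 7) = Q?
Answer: Rational(-607781, 2) ≈ -3.0389e+5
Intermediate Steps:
m = -273
Function('h')(Q) = Add(-7, Q)
Function('B')(l) = Mul(Rational(1, 2), l) (Function('B')(l) = Add(Mul(l, Pow(1, -1)), Mul(l, Pow(-2, -1))) = Add(Mul(l, 1), Mul(l, Rational(-1, 2))) = Add(l, Mul(Rational(-1, 2), l)) = Mul(Rational(1, 2), l))
Function('K')(G, y) = Add(-528, Mul(y, Add(Rational(-7, 2), Mul(Rational(-1, 2), G)))) (Function('K')(G, y) = Add(Mul(Mul(Rational(1, 2), Add(-7, Mul(G, -1))), y), -528) = Add(Mul(Mul(Rational(1, 2), Add(-7, Mul(-1, G))), y), -528) = Add(Mul(Add(Rational(-7, 2), Mul(Rational(-1, 2), G)), y), -528) = Add(Mul(y, Add(Rational(-7, 2), Mul(Rational(-1, 2), G))), -528) = Add(-528, Mul(y, Add(Rational(-7, 2), Mul(Rational(-1, 2), G)))))
Add(-308104, Mul(-1, Function('K')(-34, m))) = Add(-308104, Mul(-1, Add(-528, Mul(Rational(-1, 2), -273, Add(7, -34))))) = Add(-308104, Mul(-1, Add(-528, Mul(Rational(-1, 2), -273, -27)))) = Add(-308104, Mul(-1, Add(-528, Rational(-7371, 2)))) = Add(-308104, Mul(-1, Rational(-8427, 2))) = Add(-308104, Rational(8427, 2)) = Rational(-607781, 2)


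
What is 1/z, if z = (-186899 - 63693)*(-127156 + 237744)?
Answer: -1/27712468096 ≈ -3.6085e-11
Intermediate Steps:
z = -27712468096 (z = -250592*110588 = -27712468096)
1/z = 1/(-27712468096) = -1/27712468096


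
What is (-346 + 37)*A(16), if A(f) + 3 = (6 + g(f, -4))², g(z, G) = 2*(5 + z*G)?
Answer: -3875169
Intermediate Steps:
g(z, G) = 10 + 2*G*z (g(z, G) = 2*(5 + G*z) = 10 + 2*G*z)
A(f) = -3 + (16 - 8*f)² (A(f) = -3 + (6 + (10 + 2*(-4)*f))² = -3 + (6 + (10 - 8*f))² = -3 + (16 - 8*f)²)
(-346 + 37)*A(16) = (-346 + 37)*(-3 + 64*(-2 + 16)²) = -309*(-3 + 64*14²) = -309*(-3 + 64*196) = -309*(-3 + 12544) = -309*12541 = -3875169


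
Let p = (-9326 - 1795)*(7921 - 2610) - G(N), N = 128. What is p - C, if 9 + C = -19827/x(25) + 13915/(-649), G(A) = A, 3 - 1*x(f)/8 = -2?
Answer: -139389229607/2360 ≈ -5.9063e+7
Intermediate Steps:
x(f) = 40 (x(f) = 24 - 8*(-2) = 24 + 16 = 40)
C = -1241633/2360 (C = -9 + (-19827/40 + 13915/(-649)) = -9 + (-19827*1/40 + 13915*(-1/649)) = -9 + (-19827/40 - 1265/59) = -9 - 1220393/2360 = -1241633/2360 ≈ -526.12)
p = -59063759 (p = (-9326 - 1795)*(7921 - 2610) - 1*128 = -11121*5311 - 128 = -59063631 - 128 = -59063759)
p - C = -59063759 - 1*(-1241633/2360) = -59063759 + 1241633/2360 = -139389229607/2360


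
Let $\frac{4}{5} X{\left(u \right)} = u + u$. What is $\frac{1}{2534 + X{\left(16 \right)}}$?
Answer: $\frac{1}{2574} \approx 0.0003885$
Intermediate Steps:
$X{\left(u \right)} = \frac{5 u}{2}$ ($X{\left(u \right)} = \frac{5 \left(u + u\right)}{4} = \frac{5 \cdot 2 u}{4} = \frac{5 u}{2}$)
$\frac{1}{2534 + X{\left(16 \right)}} = \frac{1}{2534 + \frac{5}{2} \cdot 16} = \frac{1}{2534 + 40} = \frac{1}{2574}$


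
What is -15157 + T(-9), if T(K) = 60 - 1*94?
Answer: -15191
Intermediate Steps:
T(K) = -34 (T(K) = 60 - 94 = -34)
-15157 + T(-9) = -15157 - 34 = -15191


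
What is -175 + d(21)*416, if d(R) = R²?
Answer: 183281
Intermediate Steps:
-175 + d(21)*416 = -175 + 21²*416 = -175 + 441*416 = -175 + 183456 = 183281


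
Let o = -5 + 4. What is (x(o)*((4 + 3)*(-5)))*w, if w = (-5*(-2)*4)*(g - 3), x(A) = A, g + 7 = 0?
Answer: -14000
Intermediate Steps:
g = -7 (g = -7 + 0 = -7)
o = -1
w = -400 (w = (-5*(-2)*4)*(-7 - 3) = (10*4)*(-10) = 40*(-10) = -400)
(x(o)*((4 + 3)*(-5)))*w = -(4 + 3)*(-5)*(-400) = -7*(-5)*(-400) = -1*(-35)*(-400) = 35*(-400) = -14000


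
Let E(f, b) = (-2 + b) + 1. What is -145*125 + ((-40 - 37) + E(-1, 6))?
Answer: -18197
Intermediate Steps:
E(f, b) = -1 + b
-145*125 + ((-40 - 37) + E(-1, 6)) = -145*125 + ((-40 - 37) + (-1 + 6)) = -18125 + (-77 + 5) = -18125 - 72 = -18197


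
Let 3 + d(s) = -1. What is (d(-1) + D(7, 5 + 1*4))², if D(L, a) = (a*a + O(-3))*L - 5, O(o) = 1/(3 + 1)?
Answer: 5013121/16 ≈ 3.1332e+5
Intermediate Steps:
O(o) = ¼ (O(o) = 1/4 = ¼)
d(s) = -4 (d(s) = -3 - 1 = -4)
D(L, a) = -5 + L*(¼ + a²) (D(L, a) = (a*a + ¼)*L - 5 = (a² + ¼)*L - 5 = (¼ + a²)*L - 5 = L*(¼ + a²) - 5 = -5 + L*(¼ + a²))
(d(-1) + D(7, 5 + 1*4))² = (-4 + (-5 + (¼)*7 + 7*(5 + 1*4)²))² = (-4 + (-5 + 7/4 + 7*(5 + 4)²))² = (-4 + (-5 + 7/4 + 7*9²))² = (-4 + (-5 + 7/4 + 7*81))² = (-4 + (-5 + 7/4 + 567))² = (-4 + 2255/4)² = (2239/4)² = 5013121/16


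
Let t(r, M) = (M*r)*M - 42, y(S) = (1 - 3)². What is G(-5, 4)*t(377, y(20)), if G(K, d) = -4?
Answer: -23960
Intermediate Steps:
y(S) = 4 (y(S) = (-2)² = 4)
t(r, M) = -42 + r*M² (t(r, M) = r*M² - 42 = -42 + r*M²)
G(-5, 4)*t(377, y(20)) = -4*(-42 + 377*4²) = -4*(-42 + 377*16) = -4*(-42 + 6032) = -4*5990 = -23960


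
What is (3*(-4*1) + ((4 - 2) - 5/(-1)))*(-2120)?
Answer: 10600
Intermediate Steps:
(3*(-4*1) + ((4 - 2) - 5/(-1)))*(-2120) = (3*(-4) + (2 - 5*(-1)))*(-2120) = (-12 + (2 + 5))*(-2120) = (-12 + 7)*(-2120) = -5*(-2120) = 10600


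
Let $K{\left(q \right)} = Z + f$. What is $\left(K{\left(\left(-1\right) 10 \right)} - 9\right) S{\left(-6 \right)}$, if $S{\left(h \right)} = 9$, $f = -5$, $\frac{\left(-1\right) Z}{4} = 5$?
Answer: $-306$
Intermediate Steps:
$Z = -20$ ($Z = \left(-4\right) 5 = -20$)
$K{\left(q \right)} = -25$ ($K{\left(q \right)} = -20 - 5 = -25$)
$\left(K{\left(\left(-1\right) 10 \right)} - 9\right) S{\left(-6 \right)} = \left(-25 - 9\right) 9 = \left(-34\right) 9 = -306$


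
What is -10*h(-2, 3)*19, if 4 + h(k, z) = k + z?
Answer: 570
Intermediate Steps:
h(k, z) = -4 + k + z (h(k, z) = -4 + (k + z) = -4 + k + z)
-10*h(-2, 3)*19 = -10*(-4 - 2 + 3)*19 = -10*(-3)*19 = 30*19 = 570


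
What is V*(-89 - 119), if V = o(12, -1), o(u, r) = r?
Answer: 208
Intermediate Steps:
V = -1
V*(-89 - 119) = -(-89 - 119) = -1*(-208) = 208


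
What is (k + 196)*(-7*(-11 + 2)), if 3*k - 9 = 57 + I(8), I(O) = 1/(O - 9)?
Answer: 13713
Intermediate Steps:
I(O) = 1/(-9 + O)
k = 65/3 (k = 3 + (57 + 1/(-9 + 8))/3 = 3 + (57 + 1/(-1))/3 = 3 + (57 - 1)/3 = 3 + (1/3)*56 = 3 + 56/3 = 65/3 ≈ 21.667)
(k + 196)*(-7*(-11 + 2)) = (65/3 + 196)*(-7*(-11 + 2)) = 653*(-7*(-9))/3 = (653/3)*63 = 13713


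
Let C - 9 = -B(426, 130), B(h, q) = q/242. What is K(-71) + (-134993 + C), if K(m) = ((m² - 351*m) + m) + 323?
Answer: -12677235/121 ≈ -1.0477e+5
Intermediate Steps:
B(h, q) = q/242 (B(h, q) = q*(1/242) = q/242)
K(m) = 323 + m² - 350*m (K(m) = (m² - 350*m) + 323 = 323 + m² - 350*m)
C = 1024/121 (C = 9 - 130/242 = 9 - 1*65/121 = 9 - 65/121 = 1024/121 ≈ 8.4628)
K(-71) + (-134993 + C) = (323 + (-71)² - 350*(-71)) + (-134993 + 1024/121) = (323 + 5041 + 24850) - 16333129/121 = 30214 - 16333129/121 = -12677235/121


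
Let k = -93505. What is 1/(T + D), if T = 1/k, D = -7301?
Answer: -93505/682680006 ≈ -0.00013697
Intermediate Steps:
T = -1/93505 (T = 1/(-93505) = -1/93505 ≈ -1.0695e-5)
1/(T + D) = 1/(-1/93505 - 7301) = 1/(-682680006/93505) = -93505/682680006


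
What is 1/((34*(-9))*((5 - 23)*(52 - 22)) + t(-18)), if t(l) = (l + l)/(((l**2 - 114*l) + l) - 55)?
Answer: 2303/380547684 ≈ 6.0518e-6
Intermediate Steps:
t(l) = 2*l/(-55 + l**2 - 113*l) (t(l) = (2*l)/((l**2 - 113*l) - 55) = (2*l)/(-55 + l**2 - 113*l) = 2*l/(-55 + l**2 - 113*l))
1/((34*(-9))*((5 - 23)*(52 - 22)) + t(-18)) = 1/((34*(-9))*((5 - 23)*(52 - 22)) + 2*(-18)/(-55 + (-18)**2 - 113*(-18))) = 1/(-(-5508)*30 + 2*(-18)/(-55 + 324 + 2034)) = 1/(-306*(-540) + 2*(-18)/2303) = 1/(165240 + 2*(-18)*(1/2303)) = 1/(165240 - 36/2303) = 1/(380547684/2303) = 2303/380547684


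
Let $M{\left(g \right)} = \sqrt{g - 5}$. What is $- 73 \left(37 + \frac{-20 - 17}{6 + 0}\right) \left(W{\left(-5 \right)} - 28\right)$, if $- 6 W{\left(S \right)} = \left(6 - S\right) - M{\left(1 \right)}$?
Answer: $\frac{2417395}{36} - \frac{13505 i}{18} \approx 67150.0 - 750.28 i$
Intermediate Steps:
$M{\left(g \right)} = \sqrt{-5 + g}$
$W{\left(S \right)} = -1 + \frac{i}{3} + \frac{S}{6}$ ($W{\left(S \right)} = - \frac{\left(6 - S\right) - \sqrt{-5 + 1}}{6} = - \frac{\left(6 - S\right) - \sqrt{-4}}{6} = - \frac{\left(6 - S\right) - 2 i}{6} = - \frac{6 - S - 2 i}{6} = -1 + \frac{i}{3} + \frac{S}{6}$)
$- 73 \left(37 + \frac{-20 - 17}{6 + 0}\right) \left(W{\left(-5 \right)} - 28\right) = - 73 \left(37 + \frac{-20 - 17}{6 + 0}\right) \left(\left(-1 + \frac{i}{3} + \frac{1}{6} \left(-5\right)\right) - 28\right) = - 73 \left(37 - \frac{37}{6}\right) \left(\left(-1 + \frac{i}{3} - \frac{5}{6}\right) - 28\right) = - 73 \left(37 - \frac{37}{6}\right) \left(\left(- \frac{11}{6} + \frac{i}{3}\right) - 28\right) = - 73 \left(37 - \frac{37}{6}\right) \left(- \frac{179}{6} + \frac{i}{3}\right) = - 73 \frac{185 \left(- \frac{179}{6} + \frac{i}{3}\right)}{6} = - 73 \left(- \frac{33115}{36} + \frac{185 i}{18}\right) = \frac{2417395}{36} - \frac{13505 i}{18}$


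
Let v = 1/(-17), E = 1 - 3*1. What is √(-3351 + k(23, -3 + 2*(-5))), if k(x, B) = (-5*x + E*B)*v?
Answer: I*√966926/17 ≈ 57.843*I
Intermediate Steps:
E = -2 (E = 1 - 3 = -2)
v = -1/17 ≈ -0.058824
k(x, B) = 2*B/17 + 5*x/17 (k(x, B) = (-5*x - 2*B)*(-1/17) = 2*B/17 + 5*x/17)
√(-3351 + k(23, -3 + 2*(-5))) = √(-3351 + (2*(-3 + 2*(-5))/17 + (5/17)*23)) = √(-3351 + (2*(-3 - 10)/17 + 115/17)) = √(-3351 + ((2/17)*(-13) + 115/17)) = √(-3351 + (-26/17 + 115/17)) = √(-3351 + 89/17) = √(-56878/17) = I*√966926/17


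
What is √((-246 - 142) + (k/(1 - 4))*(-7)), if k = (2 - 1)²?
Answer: I*√3471/3 ≈ 19.638*I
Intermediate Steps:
k = 1 (k = 1² = 1)
√((-246 - 142) + (k/(1 - 4))*(-7)) = √((-246 - 142) + (1/(1 - 4))*(-7)) = √(-388 + (1/(-3))*(-7)) = √(-388 - ⅓*1*(-7)) = √(-388 - ⅓*(-7)) = √(-388 + 7/3) = √(-1157/3) = I*√3471/3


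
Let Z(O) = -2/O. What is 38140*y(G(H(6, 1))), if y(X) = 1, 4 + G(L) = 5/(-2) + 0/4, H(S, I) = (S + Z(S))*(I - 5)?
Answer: 38140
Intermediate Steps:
H(S, I) = (-5 + I)*(S - 2/S) (H(S, I) = (S - 2/S)*(I - 5) = (S - 2/S)*(-5 + I) = (-5 + I)*(S - 2/S))
G(L) = -13/2 (G(L) = -4 + (5/(-2) + 0/4) = -4 + (5*(-1/2) + 0*(1/4)) = -4 + (-5/2 + 0) = -4 - 5/2 = -13/2)
38140*y(G(H(6, 1))) = 38140*1 = 38140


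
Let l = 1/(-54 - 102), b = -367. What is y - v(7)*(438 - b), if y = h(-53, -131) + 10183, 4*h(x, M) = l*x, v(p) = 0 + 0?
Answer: 6354245/624 ≈ 10183.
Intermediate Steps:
v(p) = 0
l = -1/156 (l = 1/(-156) = -1/156 ≈ -0.0064103)
h(x, M) = -x/624 (h(x, M) = (-x/156)/4 = -x/624)
y = 6354245/624 (y = -1/624*(-53) + 10183 = 53/624 + 10183 = 6354245/624 ≈ 10183.)
y - v(7)*(438 - b) = 6354245/624 - 0*(438 - 1*(-367)) = 6354245/624 - 0*(438 + 367) = 6354245/624 - 0*805 = 6354245/624 - 1*0 = 6354245/624 + 0 = 6354245/624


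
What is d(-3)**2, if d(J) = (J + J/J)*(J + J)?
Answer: 144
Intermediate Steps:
d(J) = 2*J*(1 + J) (d(J) = (J + 1)*(2*J) = (1 + J)*(2*J) = 2*J*(1 + J))
d(-3)**2 = (2*(-3)*(1 - 3))**2 = (2*(-3)*(-2))**2 = 12**2 = 144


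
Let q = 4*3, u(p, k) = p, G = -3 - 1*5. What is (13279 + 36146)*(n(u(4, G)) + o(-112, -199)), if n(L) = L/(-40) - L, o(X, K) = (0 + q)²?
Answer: 13829115/2 ≈ 6.9146e+6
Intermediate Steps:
G = -8 (G = -3 - 5 = -8)
q = 12
o(X, K) = 144 (o(X, K) = (0 + 12)² = 12² = 144)
n(L) = -41*L/40 (n(L) = L*(-1/40) - L = -L/40 - L = -41*L/40)
(13279 + 36146)*(n(u(4, G)) + o(-112, -199)) = (13279 + 36146)*(-41/40*4 + 144) = 49425*(-41/10 + 144) = 49425*(1399/10) = 13829115/2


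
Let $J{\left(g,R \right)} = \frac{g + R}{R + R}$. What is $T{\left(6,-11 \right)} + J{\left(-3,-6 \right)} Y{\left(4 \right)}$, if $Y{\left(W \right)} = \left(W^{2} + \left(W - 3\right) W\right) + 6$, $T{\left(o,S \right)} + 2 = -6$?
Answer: $\frac{23}{2} \approx 11.5$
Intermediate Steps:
$T{\left(o,S \right)} = -8$ ($T{\left(o,S \right)} = -2 - 6 = -8$)
$J{\left(g,R \right)} = \frac{R + g}{2 R}$
$Y{\left(W \right)} = 6 + W^{2} + W \left(-3 + W\right)$ ($Y{\left(W \right)} = \left(W^{2} + \left(W - 3\right) W\right) + 6 = \left(W^{2} + \left(-3 + W\right) W\right) + 6 = \left(W^{2} + W \left(-3 + W\right)\right) + 6 = 6 + W^{2} + W \left(-3 + W\right)$)
$T{\left(6,-11 \right)} + J{\left(-3,-6 \right)} Y{\left(4 \right)} = -8 + \frac{-6 - 3}{2 \left(-6\right)} \left(6 - 12 + 2 \cdot 4^{2}\right) = -8 + \frac{1}{2} \left(- \frac{1}{6}\right) \left(-9\right) \left(6 - 12 + 2 \cdot 16\right) = -8 + \frac{3 \left(6 - 12 + 32\right)}{4} = -8 + \frac{3}{4} \cdot 26 = -8 + \frac{39}{2} = \frac{23}{2}$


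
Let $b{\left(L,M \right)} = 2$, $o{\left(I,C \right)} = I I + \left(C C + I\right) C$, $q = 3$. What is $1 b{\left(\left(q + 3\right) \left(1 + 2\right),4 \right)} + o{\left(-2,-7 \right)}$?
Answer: $-323$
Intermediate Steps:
$o{\left(I,C \right)} = I^{2} + C \left(I + C^{2}\right)$ ($o{\left(I,C \right)} = I^{2} + \left(C^{2} + I\right) C = I^{2} + \left(I + C^{2}\right) C = I^{2} + C \left(I + C^{2}\right)$)
$1 b{\left(\left(q + 3\right) \left(1 + 2\right),4 \right)} + o{\left(-2,-7 \right)} = 1 \cdot 2 + \left(\left(-7\right)^{3} + \left(-2\right)^{2} - -14\right) = 2 + \left(-343 + 4 + 14\right) = 2 - 325 = -323$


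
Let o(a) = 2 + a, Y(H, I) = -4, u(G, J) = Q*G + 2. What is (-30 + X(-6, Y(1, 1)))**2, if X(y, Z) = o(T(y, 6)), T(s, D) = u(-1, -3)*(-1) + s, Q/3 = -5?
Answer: 2601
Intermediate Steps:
Q = -15 (Q = 3*(-5) = -15)
u(G, J) = 2 - 15*G (u(G, J) = -15*G + 2 = 2 - 15*G)
T(s, D) = -17 + s (T(s, D) = (2 - 15*(-1))*(-1) + s = (2 + 15)*(-1) + s = 17*(-1) + s = -17 + s)
X(y, Z) = -15 + y (X(y, Z) = 2 + (-17 + y) = -15 + y)
(-30 + X(-6, Y(1, 1)))**2 = (-30 + (-15 - 6))**2 = (-30 - 21)**2 = (-51)**2 = 2601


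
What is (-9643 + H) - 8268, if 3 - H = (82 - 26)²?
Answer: -21044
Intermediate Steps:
H = -3133 (H = 3 - (82 - 26)² = 3 - 1*56² = 3 - 1*3136 = 3 - 3136 = -3133)
(-9643 + H) - 8268 = (-9643 - 3133) - 8268 = -12776 - 8268 = -21044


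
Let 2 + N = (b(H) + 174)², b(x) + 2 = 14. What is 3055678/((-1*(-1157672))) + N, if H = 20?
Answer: 20025780423/578836 ≈ 34597.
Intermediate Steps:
b(x) = 12 (b(x) = -2 + 14 = 12)
N = 34594 (N = -2 + (12 + 174)² = -2 + 186² = -2 + 34596 = 34594)
3055678/((-1*(-1157672))) + N = 3055678/((-1*(-1157672))) + 34594 = 3055678/1157672 + 34594 = 3055678*(1/1157672) + 34594 = 1527839/578836 + 34594 = 20025780423/578836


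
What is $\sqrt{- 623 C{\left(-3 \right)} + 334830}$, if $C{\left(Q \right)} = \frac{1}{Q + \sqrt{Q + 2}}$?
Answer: $\frac{\sqrt{33501690 + 6230 i}}{10} \approx 578.81 + 0.053818 i$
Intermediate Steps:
$C{\left(Q \right)} = \frac{1}{Q + \sqrt{2 + Q}}$
$\sqrt{- 623 C{\left(-3 \right)} + 334830} = \sqrt{- \frac{623}{-3 + \sqrt{2 - 3}} + 334830} = \sqrt{- \frac{623}{-3 + \sqrt{-1}} + 334830} = \sqrt{- \frac{623}{-3 + i} + 334830} = \sqrt{- 623 \frac{-3 - i}{10} + 334830} = \sqrt{- \frac{623 \left(-3 - i\right)}{10} + 334830} = \sqrt{334830 - \frac{623 \left(-3 - i\right)}{10}}$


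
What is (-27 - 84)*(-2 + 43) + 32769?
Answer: 28218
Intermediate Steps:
(-27 - 84)*(-2 + 43) + 32769 = -111*41 + 32769 = -4551 + 32769 = 28218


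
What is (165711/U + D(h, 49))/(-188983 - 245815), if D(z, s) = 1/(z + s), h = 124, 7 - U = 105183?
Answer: 28562827/7911344399504 ≈ 3.6104e-6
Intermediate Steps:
U = -105176 (U = 7 - 1*105183 = 7 - 105183 = -105176)
D(z, s) = 1/(s + z)
(165711/U + D(h, 49))/(-188983 - 245815) = (165711/(-105176) + 1/(49 + 124))/(-188983 - 245815) = (165711*(-1/105176) + 1/173)/(-434798) = (-165711/105176 + 1/173)*(-1/434798) = -28562827/18195448*(-1/434798) = 28562827/7911344399504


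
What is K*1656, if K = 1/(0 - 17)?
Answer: -1656/17 ≈ -97.412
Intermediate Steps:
K = -1/17 (K = 1/(-17) = -1/17 ≈ -0.058824)
K*1656 = -1/17*1656 = -1656/17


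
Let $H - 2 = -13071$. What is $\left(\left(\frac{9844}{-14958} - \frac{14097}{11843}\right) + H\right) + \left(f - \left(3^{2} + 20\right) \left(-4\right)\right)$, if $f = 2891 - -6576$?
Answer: $- \frac{308931979051}{88573797} \approx -3487.8$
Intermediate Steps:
$H = -13069$ ($H = 2 - 13071 = -13069$)
$f = 9467$ ($f = 2891 + 6576 = 9467$)
$\left(\left(\frac{9844}{-14958} - \frac{14097}{11843}\right) + H\right) + \left(f - \left(3^{2} + 20\right) \left(-4\right)\right) = \left(\left(\frac{9844}{-14958} - \frac{14097}{11843}\right) - 13069\right) + \left(9467 - \left(3^{2} + 20\right) \left(-4\right)\right) = \left(\left(9844 \left(- \frac{1}{14958}\right) - \frac{14097}{11843}\right) - 13069\right) + \left(9467 - \left(9 + 20\right) \left(-4\right)\right) = \left(\left(- \frac{4922}{7479} - \frac{14097}{11843}\right) - 13069\right) + \left(9467 - 29 \left(-4\right)\right) = \left(- \frac{163722709}{88573797} - 13069\right) + \left(9467 - -116\right) = - \frac{1157734675702}{88573797} + \left(9467 + 116\right) = - \frac{1157734675702}{88573797} + 9583 = - \frac{308931979051}{88573797}$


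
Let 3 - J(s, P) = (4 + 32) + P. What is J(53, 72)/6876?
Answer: -35/2292 ≈ -0.015271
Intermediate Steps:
J(s, P) = -33 - P (J(s, P) = 3 - ((4 + 32) + P) = 3 - (36 + P) = 3 + (-36 - P) = -33 - P)
J(53, 72)/6876 = (-33 - 1*72)/6876 = (-33 - 72)*(1/6876) = -105*1/6876 = -35/2292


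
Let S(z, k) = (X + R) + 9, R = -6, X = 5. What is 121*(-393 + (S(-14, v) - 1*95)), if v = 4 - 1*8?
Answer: -58080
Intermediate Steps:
v = -4 (v = 4 - 8 = -4)
S(z, k) = 8 (S(z, k) = (5 - 6) + 9 = -1 + 9 = 8)
121*(-393 + (S(-14, v) - 1*95)) = 121*(-393 + (8 - 1*95)) = 121*(-393 + (8 - 95)) = 121*(-393 - 87) = 121*(-480) = -58080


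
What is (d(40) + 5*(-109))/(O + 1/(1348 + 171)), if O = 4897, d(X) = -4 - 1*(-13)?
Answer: -101773/929818 ≈ -0.10945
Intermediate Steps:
d(X) = 9 (d(X) = -4 + 13 = 9)
(d(40) + 5*(-109))/(O + 1/(1348 + 171)) = (9 + 5*(-109))/(4897 + 1/(1348 + 171)) = (9 - 545)/(4897 + 1/1519) = -536/(4897 + 1/1519) = -536/7438544/1519 = -536*1519/7438544 = -101773/929818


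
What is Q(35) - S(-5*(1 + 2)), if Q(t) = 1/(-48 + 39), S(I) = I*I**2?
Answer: 30374/9 ≈ 3374.9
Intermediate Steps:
S(I) = I**3
Q(t) = -1/9 (Q(t) = 1/(-9) = -1/9)
Q(35) - S(-5*(1 + 2)) = -1/9 - (-5*(1 + 2))**3 = -1/9 - (-5*3)**3 = -1/9 - 1*(-15)**3 = -1/9 - 1*(-3375) = -1/9 + 3375 = 30374/9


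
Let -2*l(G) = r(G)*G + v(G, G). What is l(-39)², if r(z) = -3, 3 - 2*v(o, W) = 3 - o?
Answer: 38025/16 ≈ 2376.6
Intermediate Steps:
v(o, W) = o/2 (v(o, W) = 3/2 - (3 - o)/2 = 3/2 + (-3/2 + o/2) = o/2)
l(G) = 5*G/4 (l(G) = -(-3*G + G/2)/2 = -(-5)*G/4 = 5*G/4)
l(-39)² = ((5/4)*(-39))² = (-195/4)² = 38025/16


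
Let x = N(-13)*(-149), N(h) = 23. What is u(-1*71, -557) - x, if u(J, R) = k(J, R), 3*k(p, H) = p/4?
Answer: 41053/12 ≈ 3421.1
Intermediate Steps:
k(p, H) = p/12 (k(p, H) = (p/4)/3 = p/12)
u(J, R) = J/12
x = -3427 (x = 23*(-149) = -3427)
u(-1*71, -557) - x = (-1*71)/12 - 1*(-3427) = (1/12)*(-71) + 3427 = -71/12 + 3427 = 41053/12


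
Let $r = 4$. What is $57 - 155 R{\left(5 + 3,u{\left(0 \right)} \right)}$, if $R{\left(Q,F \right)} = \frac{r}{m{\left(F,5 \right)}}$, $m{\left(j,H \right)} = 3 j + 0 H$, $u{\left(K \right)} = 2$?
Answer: $- \frac{139}{3} \approx -46.333$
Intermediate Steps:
$m{\left(j,H \right)} = 3 j$ ($m{\left(j,H \right)} = 3 j + 0 = 3 j$)
$R{\left(Q,F \right)} = \frac{4}{3 F}$
$57 - 155 R{\left(5 + 3,u{\left(0 \right)} \right)} = 57 - 155 \frac{4}{3 \cdot 2} = 57 - 155 \cdot \frac{4}{3} \cdot \frac{1}{2} = 57 - \frac{310}{3} = - \frac{139}{3}$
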